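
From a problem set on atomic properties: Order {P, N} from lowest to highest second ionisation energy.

Consider each +1 ion: P⁺ still has 4 valence electrons; N⁺ still has 4 valence electrons.
All are still removing valence electrons, so compare the +1 ions as you would atoms: IE_2 generally rises across a period (higher Z_eff) and falls down a group (larger shell), subject to the usual subshell exceptions.
Valence configurations: P⁺ [Ne]3s²3p², N⁺ [He]2s²2p².
Tabulated IE_2 (kJ/mol): P 1907, N 2856.
Hence IE_2: P < N.

P, N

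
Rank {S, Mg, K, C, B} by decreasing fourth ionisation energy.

B > Mg > C > K > S

The fourth ionization energy removes an electron from the +3 ion. For each element: S³⁺ still has 3 valence electrons; Mg³⁺ is already 1 electron into the core; K³⁺ is already 2 electrons into the core; C³⁺ still has 1 valence electron; B³⁺ is the bare [He] core.
Usually core removal costs more than valence removal, but here the competition is close: a tightly held n=2 valence electron can cost more to remove than an n=3 core electron, so the actual values have to decide it.
Valence configurations: S³⁺ [Ne]3s²3p¹, C³⁺ [He]2s¹.
The numbers (kJ/mol): S 4556, Mg 10543, K 5877, C 6223, B 25026.
So the fourth ionization energies run S < K < C < Mg < B.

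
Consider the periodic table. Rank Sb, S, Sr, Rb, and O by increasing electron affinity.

Sr, Rb, Sb, O, S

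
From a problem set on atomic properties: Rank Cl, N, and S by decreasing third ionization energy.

Consider each +2 ion: Cl²⁺ still has 5 valence electrons; N²⁺ still has 3 valence electrons; S²⁺ still has 4 valence electrons.
All are still removing valence electrons, so compare the +2 ions as you would atoms: IE_3 generally rises across a period (higher Z_eff) and falls down a group (larger shell), subject to the usual subshell exceptions.
Valence configurations: Cl²⁺ [Ne]3s²3p³, N²⁺ [He]2s²2p¹, S²⁺ [Ne]3s²3p².
Tabulated IE_3 (kJ/mol): Cl 3822, N 4578, S 3357.
Hence IE_3: S < Cl < N.

N > Cl > S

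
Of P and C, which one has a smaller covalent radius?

C

Radius decreases left→right (rising Z_eff, same n) and increases top→bottom (higher n).
A diagonal step moves right (one effect) and down (the opposite effect) at once.
P > C: period and group pull opposite ways; the down-group shift dominates (111 vs 75 pm).
Approximate values (pm): C 75, P 111.
So C has the smaller covalent radius (C < P).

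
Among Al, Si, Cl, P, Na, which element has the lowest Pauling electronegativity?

Atoms toward the upper right of the periodic table pull bonding electrons most strongly.
All lie in period 3, so electronegativity increases left to right.
The lowest Pauling electronegativity among these belongs to Na.

Na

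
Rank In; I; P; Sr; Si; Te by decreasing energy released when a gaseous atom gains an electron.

Atoms with high Z_eff and room in the valence shell (especially the halogens) have the most exothermic electron affinities.
Neither a single period nor a single group — weigh both effects.
In > Sr: In lies to the right of Sr in period 5, so the across-period effect alone puts In higher.
P > In: relative to In, both the across-period and down-group shifts push P's electron affinity up.
Si > P: this pair runs against the simple trend — see the exception note.
Te > Si: the two effects oppose for this pair; the across-period effect wins (190 vs 134 kJ/mol).
I > Te: both are in period 5; the period trend gives I the larger value.
Note the exception: Si has a higher electron affinity than P, contrary to the simple trend — adding an electron to P's half-filled 3p³ is unfavourable, so Si (3p²) has the more exothermic EA.
Approximate values (kJ/mol): Si 134, P 72, Sr 5, In 29, Te 190, I 295.
So from highest to lowest: I > Te > Si > P > In > Sr.

I, Te, Si, P, In, Sr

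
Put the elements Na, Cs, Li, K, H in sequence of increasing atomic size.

H is in period 1, group 1; Li is in period 2, group 1; Na is in period 3, group 1; K is in period 4, group 1; Cs is in period 6, group 1.
Moving right in a period, electrons are added to the same shell under a stronger nuclear pull, so atoms get smaller; moving down, a new shell is opened and atoms get larger.
All are in group 1, so atomic radius increases down the group.
So from smallest to largest: H < Li < Na < K < Cs.

H < Li < Na < K < Cs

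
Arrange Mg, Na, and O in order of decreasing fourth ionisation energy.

After 3 electrons have been removed, what remains? Mg³⁺ is already 1 electron into the core; Na³⁺ is already 2 electrons into the core; O³⁺ still has 3 valence electrons.
Core electrons are held far more tightly than valence electrons, so Na and Mg top the IE_4 order.
The numbers (kJ/mol): Mg 10543, Na 9543, O 7469.
So the fourth ionization energies run O < Na < Mg.

Mg, Na, O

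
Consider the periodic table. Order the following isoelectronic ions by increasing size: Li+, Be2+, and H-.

All of these have 2 electrons, so size is governed by nuclear charge alone: the more protons, the stronger the pull on the same electron cloud, and the smaller the ion.
Nuclear charges: Be2+ (Z=4), Li+ (Z=3), H- (Z=1).
Smallest to largest: Be2+ < Li+ < H-.

Be2+ < Li+ < H-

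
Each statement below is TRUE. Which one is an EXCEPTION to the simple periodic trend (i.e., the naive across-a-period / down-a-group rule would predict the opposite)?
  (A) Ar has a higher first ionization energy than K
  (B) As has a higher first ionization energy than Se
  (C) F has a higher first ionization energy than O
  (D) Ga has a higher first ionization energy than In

(B)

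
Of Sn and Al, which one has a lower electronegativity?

Al is in period 3, group 13; Sn is in period 5, group 14.
EN rises left→right (higher Z_eff, smaller atoms) and falls top→bottom (larger, more shielded atoms).
These span different periods and groups, so the two trends combine.
Sn > Al: the two effects oppose for this pair; the across-period effect wins (1.96 vs 1.61).
For reference (Pauling): Al 1.61, Sn 1.96.
So Al has the lower electronegativity (Al < Sn).

Al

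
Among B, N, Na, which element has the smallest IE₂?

The second ionization energy removes an electron from the +1 ion. For each element: B⁺ still has 2 valence electrons; N⁺ still has 4 valence electrons; Na⁺ is the bare [Ne] core.
Core electrons are held far more tightly than valence electrons, so Na tops the IE_2 order.
Valence configurations: B⁺ [He]2s², N⁺ [He]2s²2p².
Approximate IE_2 values (kJ/mol): B 2427, N 2856, Na 4562.
Hence IE_2: B < N < Na.

B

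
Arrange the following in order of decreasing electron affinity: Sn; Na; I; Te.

I > Te > Sn > Na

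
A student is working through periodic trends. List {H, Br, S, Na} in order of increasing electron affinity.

Na, H, S, Br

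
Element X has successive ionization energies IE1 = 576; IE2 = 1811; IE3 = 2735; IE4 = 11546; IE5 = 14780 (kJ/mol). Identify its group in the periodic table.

Look for the largest jump between consecutive ionization energies: IE4/IE3 ≈ 4.2, far larger than any earlier ratio.
That jump marks the point where a core electron is being removed. So the atom has 3 valence electrons.
A main-group element with 3 valence electrons is in group 13.

Group 13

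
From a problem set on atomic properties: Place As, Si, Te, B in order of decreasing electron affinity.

Te > Si > As > B

B is in period 2, group 13; Si is in period 3, group 14; As is in period 4, group 15; Te is in period 5, group 16.
EA tends to increase across a period and decrease down a group, though the pattern is less regular than for IE or radius.
These sit on a diagonal, where the across-period and down-group effects partly cancel.
As > B: the two effects oppose for this pair; the across-period effect wins (78 vs 27 kJ/mol).
Si > As: the two effects oppose for this pair; the down-group effect wins (134 vs 78 kJ/mol).
Te > Si: the two effects oppose for this pair; the across-period effect wins (190 vs 134 kJ/mol).
Approximate values (kJ/mol): B 27, Si 134, As 78, Te 190.
So from highest to lowest: Te > Si > As > B.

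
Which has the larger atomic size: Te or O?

Moving right in a period, electrons are added to the same shell under a stronger nuclear pull, so atoms get smaller; moving down, a new shell is opened and atoms get larger.
All are in group 16, so atomic radius increases down the group.
So Te has the larger atomic size (Te > O).

Te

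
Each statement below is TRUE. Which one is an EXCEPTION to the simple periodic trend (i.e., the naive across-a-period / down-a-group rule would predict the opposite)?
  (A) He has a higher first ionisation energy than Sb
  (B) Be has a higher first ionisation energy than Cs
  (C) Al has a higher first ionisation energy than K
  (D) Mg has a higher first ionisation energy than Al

(D)

The general trend: first ionisation energy increases across a period and decreases down a group.
(A) He (period 1, group 18) vs Sb (period 5, group 15): the stated order agrees with the simple trend.
(B) Be (period 2, group 2) vs Cs (period 6, group 1): the stated order agrees with the simple trend.
(C) Al (period 3, group 13) vs K (period 4, group 1): the stated order agrees with the simple trend.
(D) Mg (period 3, group 2) vs Al (period 3, group 13): the stated order contradicts the simple trend.
The exception is (D): Al's single 3p electron is easier to remove than one from Mg's filled 3s².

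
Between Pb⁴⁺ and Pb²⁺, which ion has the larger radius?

Pb²⁺

Both ions have Z = 82 protons, but Pb⁴⁺ has lost more electrons, so its remaining electrons feel a larger effective nuclear charge per electron and are pulled in more tightly.
Higher positive charge → smaller ion, so Pb²⁺ > Pb⁴⁺.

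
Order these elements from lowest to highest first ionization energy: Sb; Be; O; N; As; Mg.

Mg < Sb < Be < As < O < N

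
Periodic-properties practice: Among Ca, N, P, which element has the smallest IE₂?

Ca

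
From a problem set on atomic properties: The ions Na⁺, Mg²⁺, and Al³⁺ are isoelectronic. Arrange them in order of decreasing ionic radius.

All of these have 10 electrons, so size is governed by nuclear charge alone: the more protons, the stronger the pull on the same electron cloud, and the smaller the ion.
Nuclear charges: Al³⁺ (Z=13), Mg²⁺ (Z=12), Na⁺ (Z=11).
Largest to smallest: Na⁺ > Mg²⁺ > Al³⁺.

Na⁺, Mg²⁺, Al³⁺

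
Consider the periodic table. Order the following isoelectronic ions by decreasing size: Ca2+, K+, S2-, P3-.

All of these have 18 electrons, so size is governed by nuclear charge alone: the more protons, the stronger the pull on the same electron cloud, and the smaller the ion.
Nuclear charges: Ca2+ (Z=20), K+ (Z=19), S2- (Z=16), P3- (Z=15).
Largest to smallest: P3- > S2- > K+ > Ca2+.

P3- > S2- > K+ > Ca2+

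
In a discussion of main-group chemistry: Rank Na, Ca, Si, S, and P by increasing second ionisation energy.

Consider each +1 ion: Na⁺ is the bare [Ne] core; Ca⁺ still has 1 valence electron; Si⁺ still has 3 valence electrons; S⁺ still has 5 valence electrons; P⁺ still has 4 valence electrons.
Pulling an electron out of a noble-gas core costs far more than removing a remaining valence electron, so Na sits at the high end of IE_2.
Valence configurations: Ca⁺ [Ar]4s¹, Si⁺ [Ne]3s²3p¹, S⁺ [Ne]3s²3p³, P⁺ [Ne]3s²3p².
Tabulated IE_2 (kJ/mol): Na 4562, Ca 1145, Si 1577, S 2252, P 1907.
So the second ionization energies run Ca < Si < P < S < Na.

Ca < Si < P < S < Na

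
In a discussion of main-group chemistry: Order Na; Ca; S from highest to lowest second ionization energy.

Consider each +1 ion: Na⁺ is the bare [Ne] core; Ca⁺ still has 1 valence electron; S⁺ still has 5 valence electrons.
Breaking into a closed-shell core is much more expensive than removing a leftover valence electron — Na has the largest IE_2 here.
Valence configurations: Ca⁺ [Ar]4s¹, S⁺ [Ne]3s²3p³.
Approximate IE_2 values (kJ/mol): Na 4562, Ca 1145, S 2252.
Putting it together, IE_2: Ca < S < Na.

Na > S > Ca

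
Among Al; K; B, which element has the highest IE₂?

K

After 1 electron has been removed, what remains? Al⁺ still has 2 valence electrons; K⁺ is the bare [Ar] core; B⁺ still has 2 valence electrons.
Core electrons are held far more tightly than valence electrons, so K tops the IE_2 order.
Valence configurations: Al⁺ [Ne]3s², B⁺ [He]2s².
The numbers (kJ/mol): Al 1817, K 3052, B 2427.
Putting it together, IE_2: Al < B < K.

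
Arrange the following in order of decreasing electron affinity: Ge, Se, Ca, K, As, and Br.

Br, Se, Ge, As, K, Ca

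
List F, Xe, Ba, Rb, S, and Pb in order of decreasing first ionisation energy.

F is in period 2, group 17; S is in period 3, group 16; Rb is in period 5, group 1; Xe is in period 5, group 18; Ba is in period 6, group 2; Pb is in period 6, group 14.
Removing the outermost electron gets harder across a period and easier down a group.
Here both period and group differ, so the two effects have to be weighed against each other.
Ba > Rb: the two effects oppose for this pair; the across-period effect wins (503 vs 403 kJ/mol).
Pb > Ba: Pb lies to the right of Ba in period 6, so the across-period effect alone puts Pb higher.
S > Pb: both effects reinforce here, so S is clearly the higher of the two.
Xe > S: period and group pull opposite ways; the across-period shift dominates (1170 vs 1000 kJ/mol).
F > Xe: the two effects oppose for this pair; the down-group effect wins (1681 vs 1170 kJ/mol).
Approximate values (kJ/mol): F 1681, S 1000, Rb 403, Xe 1170, Ba 503, Pb 716.
So from highest to lowest: F > Xe > S > Pb > Ba > Rb.

F > Xe > S > Pb > Ba > Rb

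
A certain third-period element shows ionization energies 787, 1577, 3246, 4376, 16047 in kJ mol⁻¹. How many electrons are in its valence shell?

Look for the largest jump between consecutive ionization energies: IE5/IE4 ≈ 3.7, far larger than any earlier ratio.
That jump marks the point where a core electron is being removed. So the atom has 4 valence electrons.

4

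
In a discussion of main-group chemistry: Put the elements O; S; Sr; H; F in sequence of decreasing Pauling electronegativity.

F > O > S > H > Sr

H is in period 1, group 1; O is in period 2, group 16; F is in period 2, group 17; S is in period 3, group 16; Sr is in period 5, group 2.
Atoms toward the upper right of the periodic table pull bonding electrons most strongly.
These span different periods and groups, so the two trends combine.
H > Sr: period and group pull opposite ways; the down-group shift dominates (2.20 vs 0.95).
S > H: period and group pull opposite ways; the across-period shift dominates (2.58 vs 2.20).
O > S: O sits above S in group 16, so the down-group effect alone puts O higher.
F > O: both are in period 2; the period trend gives F the larger value.
Approximate values (Pauling): H 2.20, O 3.44, F 3.98, S 2.58, Sr 0.95.
So from highest to lowest: F > O > S > H > Sr.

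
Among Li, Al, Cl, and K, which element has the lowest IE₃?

After 2 electrons have been removed, what remains? Li²⁺ is already 1 electron into the core; Al²⁺ still has 1 valence electron; Cl²⁺ still has 5 valence electrons; K²⁺ is already 1 electron into the core.
Core electrons are held far more tightly than valence electrons, so K and Li top the IE_3 order.
Valence configurations: Al²⁺ [Ne]3s¹, Cl²⁺ [Ne]3s²3p³.
Tabulated IE_3 (kJ/mol): Li 11815, Al 2745, Cl 3822, K 4420.
So the third ionization energies run Al < Cl < K < Li.

Al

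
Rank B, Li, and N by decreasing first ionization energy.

N > B > Li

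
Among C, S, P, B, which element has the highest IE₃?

C

The third ionization energy removes an electron from the +2 ion. For each element: C²⁺ still has 2 valence electrons; S²⁺ still has 4 valence electrons; P²⁺ still has 3 valence electrons; B²⁺ still has 1 valence electron.
All are still removing valence electrons, so compare the +2 ions as you would atoms: IE_3 generally rises across a period (higher Z_eff) and falls down a group (larger shell), subject to the usual subshell exceptions.
Valence configurations: C²⁺ [He]2s², S²⁺ [Ne]3s²3p², P²⁺ [Ne]3s²3p¹, B²⁺ [He]2s¹.
The numbers (kJ/mol): C 4620, S 3357, P 2914, B 3660.
Hence IE_3: P < S < B < C.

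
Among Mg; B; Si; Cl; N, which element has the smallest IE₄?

Si

Consider each +3 ion: Mg³⁺ is already 1 electron into the core; B³⁺ is the bare [He] core; Si³⁺ still has 1 valence electron; Cl³⁺ still has 4 valence electrons; N³⁺ still has 2 valence electrons.
Pulling an electron out of a noble-gas core costs far more than removing a remaining valence electron, so Mg and B sit at the high end of IE_4.
Valence configurations: Si³⁺ [Ne]3s¹, Cl³⁺ [Ne]3s²3p², N³⁺ [He]2s².
Tabulated IE_4 (kJ/mol): Mg 10543, B 25026, Si 4356, Cl 5159, N 7475.
Hence IE_4: Si < Cl < N < Mg < B.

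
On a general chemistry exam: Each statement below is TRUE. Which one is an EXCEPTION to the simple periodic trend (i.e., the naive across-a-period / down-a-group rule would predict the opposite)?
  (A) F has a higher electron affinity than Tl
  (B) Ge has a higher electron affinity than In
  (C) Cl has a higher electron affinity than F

The general trend: electron affinity increases across a period and decreases down a group.
(A) F (period 2, group 17) vs Tl (period 6, group 13): the stated order agrees with the simple trend.
(B) Ge (period 4, group 14) vs In (period 5, group 13): the stated order agrees with the simple trend.
(C) Cl (period 3, group 17) vs F (period 2, group 17): the stated order contradicts the simple trend.
The exception is (C): F's small 2p subshell makes the incoming electron feel strong e⁻–e⁻ repulsion, so Cl actually releases more energy on gaining an electron.

(C)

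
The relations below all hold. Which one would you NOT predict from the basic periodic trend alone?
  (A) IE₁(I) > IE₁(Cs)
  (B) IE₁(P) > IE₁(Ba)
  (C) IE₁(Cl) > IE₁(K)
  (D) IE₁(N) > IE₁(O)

The general trend: first ionization energy increases across a period and decreases down a group.
(A) I (period 5, group 17) vs Cs (period 6, group 1): the stated order agrees with the simple trend.
(B) P (period 3, group 15) vs Ba (period 6, group 2): the stated order agrees with the simple trend.
(C) Cl (period 3, group 17) vs K (period 4, group 1): the stated order agrees with the simple trend.
(D) N (period 2, group 15) vs O (period 2, group 16): the stated order contradicts the simple trend.
The exception is (D): pairing an electron in O's 2p⁴ costs repulsion energy, so O ionizes more easily than half-filled N (2p³).

(D)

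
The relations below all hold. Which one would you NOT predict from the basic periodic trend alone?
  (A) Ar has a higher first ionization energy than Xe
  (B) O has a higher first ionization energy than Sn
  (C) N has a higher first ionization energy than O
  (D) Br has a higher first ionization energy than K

(C)

The general trend: first ionization energy increases across a period and decreases down a group.
(A) Ar (period 3, group 18) vs Xe (period 5, group 18): the stated order agrees with the simple trend.
(B) O (period 2, group 16) vs Sn (period 5, group 14): the stated order agrees with the simple trend.
(C) N (period 2, group 15) vs O (period 2, group 16): the stated order contradicts the simple trend.
(D) Br (period 4, group 17) vs K (period 4, group 1): the stated order agrees with the simple trend.
The exception is (C): pairing an electron in O's 2p⁴ costs repulsion energy, so O ionizes more easily than half-filled N (2p³).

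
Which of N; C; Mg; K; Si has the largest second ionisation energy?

K

The second ionization energy removes an electron from the +1 ion. For each element: N⁺ still has 4 valence electrons; C⁺ still has 3 valence electrons; Mg⁺ still has 1 valence electron; K⁺ is the bare [Ar] core; Si⁺ still has 3 valence electrons.
Pulling an electron out of a noble-gas core costs far more than removing a remaining valence electron, so K sits at the high end of IE_2.
Valence configurations: N⁺ [He]2s²2p², C⁺ [He]2s²2p¹, Mg⁺ [Ne]3s¹, Si⁺ [Ne]3s²3p¹.
The numbers (kJ/mol): N 2856, C 2353, Mg 1451, K 3052, Si 1577.
Putting it together, IE_2: Mg < Si < C < N < K.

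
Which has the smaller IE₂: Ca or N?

The second ionization energy removes an electron from the +1 ion. For each element: Ca⁺ still has 1 valence electron; N⁺ still has 4 valence electrons.
All are still removing valence electrons, so compare the +1 ions as you would atoms: IE_2 generally rises across a period (higher Z_eff) and falls down a group (larger shell), subject to the usual subshell exceptions.
Valence configurations: Ca⁺ [Ar]4s¹, N⁺ [He]2s²2p².
Tabulated IE_2 (kJ/mol): Ca 1145, N 2856.
Overall IE_2 order: Ca < N.

Ca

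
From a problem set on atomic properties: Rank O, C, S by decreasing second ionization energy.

O > C > S

Consider each +1 ion: O⁺ still has 5 valence electrons; C⁺ still has 3 valence electrons; S⁺ still has 5 valence electrons.
All are still removing valence electrons, so compare the +1 ions as you would atoms: IE_2 generally rises across a period (higher Z_eff) and falls down a group (larger shell), subject to the usual subshell exceptions.
Valence configurations: O⁺ [He]2s²2p³, C⁺ [He]2s²2p¹, S⁺ [Ne]3s²3p³.
The numbers (kJ/mol): O 3388, C 2353, S 2252.
Hence IE_2: S < C < O.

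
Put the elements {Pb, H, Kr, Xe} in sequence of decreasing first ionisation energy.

Kr, H, Xe, Pb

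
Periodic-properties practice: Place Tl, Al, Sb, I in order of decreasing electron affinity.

I > Sb > Al > Tl

Electron affinity generally becomes more exothermic across a period toward the halogens and less exothermic down a group.
Neither a single period nor a single group — weigh both effects.
Al > Tl: Al sits above Tl in group 13, so the down-group effect alone puts Al higher.
Sb > Al: period and group pull opposite ways; the across-period shift dominates (103 vs 42 kJ/mol).
I > Sb: both are in period 5; the period trend gives I the larger value.
Tabulated electron affinity (kJ/mol): Al 42, Sb 103, I 295, Tl 19.
So from highest to lowest: I > Sb > Al > Tl.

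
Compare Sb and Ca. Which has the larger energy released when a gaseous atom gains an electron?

Atoms with high Z_eff and room in the valence shell (especially the halogens) have the most exothermic electron affinities.
These span different periods and groups, so the two trends combine.
Sb > Ca: period and group pull opposite ways; the across-period shift dominates (103 vs 2 kJ/mol).
Approximate values (kJ/mol): Ca 2, Sb 103.
So Sb has the larger energy released when a gaseous atom gains an electron (Sb > Ca).

Sb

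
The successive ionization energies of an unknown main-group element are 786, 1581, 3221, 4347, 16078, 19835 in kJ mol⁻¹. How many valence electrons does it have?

Look for the largest jump between consecutive ionization energies: IE5/IE4 ≈ 3.7, far larger than any earlier ratio.
That jump marks the point where a core electron is being removed. So the atom has 4 valence electrons.

4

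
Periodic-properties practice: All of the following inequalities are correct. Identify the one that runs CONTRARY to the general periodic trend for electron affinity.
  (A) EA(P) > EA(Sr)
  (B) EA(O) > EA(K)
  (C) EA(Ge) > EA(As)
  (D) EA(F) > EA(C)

(C)

The general trend: electron affinity increases across a period and decreases down a group.
(A) P (period 3, group 15) vs Sr (period 5, group 2): the stated order agrees with the simple trend.
(B) O (period 2, group 16) vs K (period 4, group 1): the stated order agrees with the simple trend.
(C) Ge (period 4, group 14) vs As (period 4, group 15): the stated order contradicts the simple trend.
(D) F (period 2, group 17) vs C (period 2, group 14): the stated order agrees with the simple trend.
The exception is (C): adding an electron to As's half-filled 4p³ is unfavourable, so Ge (4p²) has the more exothermic EA.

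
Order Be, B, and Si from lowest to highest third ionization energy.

Si, B, Be

IE_3 is the cost of taking one more electron from the +2 cation: Be²⁺ is the bare [He] core; B²⁺ still has 1 valence electron; Si²⁺ still has 2 valence electrons.
Pulling an electron out of a noble-gas core costs far more than removing a remaining valence electron, so Be sits at the high end of IE_3.
Valence configurations: B²⁺ [He]2s¹, Si²⁺ [Ne]3s².
Approximate IE_3 values (kJ/mol): Be 14849, B 3660, Si 3232.
So the third ionization energies run Si < B < Be.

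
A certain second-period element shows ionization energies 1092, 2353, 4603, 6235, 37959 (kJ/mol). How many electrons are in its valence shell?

Look for the largest jump between consecutive ionization energies: IE5/IE4 ≈ 6.1, far larger than any earlier ratio.
That jump marks the point where a core electron is being removed. So the atom has 4 valence electrons.

4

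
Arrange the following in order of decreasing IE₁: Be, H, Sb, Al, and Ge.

Removing the outermost electron gets harder across a period and easier down a group.
A diagonal step moves right (one effect) and down (the opposite effect) at once.
Ge > Al: period and group pull opposite ways; the across-period shift dominates (762 vs 578 kJ/mol).
Sb > Ge: period and group pull opposite ways; the across-period shift dominates (831 vs 762 kJ/mol).
Be > Sb: the two effects oppose for this pair; the down-group effect wins (900 vs 831 kJ/mol).
H > Be: period and group pull opposite ways; the down-group shift dominates (1312 vs 900 kJ/mol).
For reference (kJ/mol): H 1312, Be 900, Al 578, Ge 762, Sb 831.
So from highest to lowest: H > Be > Sb > Ge > Al.

H, Be, Sb, Ge, Al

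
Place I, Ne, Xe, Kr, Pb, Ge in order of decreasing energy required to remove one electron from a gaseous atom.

Ne > Kr > Xe > I > Ge > Pb

Ne is in period 2, group 18; Ge is in period 4, group 14; Kr is in period 4, group 18; I is in period 5, group 17; Xe is in period 5, group 18; Pb is in period 6, group 14.
Across a period the outer electron is held more tightly (higher IE₁); down a group it sits in a higher shell, more shielded, and comes off more easily.
These span different periods and groups, so the two trends combine.
Ge > Pb: they share group 14; the group trend gives Ge the larger value.
I > Ge: the two effects oppose for this pair; the across-period effect wins (1008 vs 762 kJ/mol).
Xe > I: both are in period 5; the period trend gives Xe the larger value.
Kr > Xe: they share group 18; the group trend gives Kr the larger value.
Ne > Kr: they share group 18; the group trend gives Ne the larger value.
For reference (kJ/mol): Ne 2081, Ge 762, Kr 1351, I 1008, Xe 1170, Pb 716.
So from highest to lowest: Ne > Kr > Xe > I > Ge > Pb.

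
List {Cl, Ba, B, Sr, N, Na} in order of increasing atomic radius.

N < B < Cl < Na < Sr < Ba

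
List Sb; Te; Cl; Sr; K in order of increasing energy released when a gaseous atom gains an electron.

Sr < K < Sb < Te < Cl

Cl is in period 3, group 17; K is in period 4, group 1; Sr is in period 5, group 2; Sb is in period 5, group 15; Te is in period 5, group 16.
Adding an electron releases more energy for atoms nearer the top right (short of the noble gases).
Here both period and group differ, so the two effects have to be weighed against each other.
K > Sr: the two effects oppose for this pair; the down-group effect wins (48 vs 5 kJ/mol).
Sb > K: period and group pull opposite ways; the across-period shift dominates (103 vs 48 kJ/mol).
Te > Sb: Te lies to the right of Sb in period 5, so the across-period effect alone puts Te higher.
Cl > Te: relative to Te, both the across-period and down-group shifts push Cl's electron affinity up.
For reference (kJ/mol): Cl 349, K 48, Sr 5, Sb 103, Te 190.
So from lowest to highest: Sr < K < Sb < Te < Cl.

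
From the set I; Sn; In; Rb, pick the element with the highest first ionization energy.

Rb is in period 5, group 1; In is in period 5, group 13; Sn is in period 5, group 14; I is in period 5, group 17.
IE₁ increases left→right with effective nuclear charge and decreases top→bottom as the valence shell moves farther out.
All lie in period 5, so first ionization energy increases left to right.
The highest first ionization energy among these belongs to I.

I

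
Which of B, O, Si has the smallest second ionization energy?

The second ionization energy removes an electron from the +1 ion. For each element: B⁺ still has 2 valence electrons; O⁺ still has 5 valence electrons; Si⁺ still has 3 valence electrons.
All are still removing valence electrons, so compare the +1 ions as you would atoms: IE_2 generally rises across a period (higher Z_eff) and falls down a group (larger shell), subject to the usual subshell exceptions.
Valence configurations: B⁺ [He]2s², O⁺ [He]2s²2p³, Si⁺ [Ne]3s²3p¹.
Tabulated IE_2 (kJ/mol): B 2427, O 3388, Si 1577.
Overall IE_2 order: Si < B < O.

Si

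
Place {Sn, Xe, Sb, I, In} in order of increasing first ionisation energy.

In, Sn, Sb, I, Xe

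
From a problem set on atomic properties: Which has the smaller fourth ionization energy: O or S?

S

After 3 electrons have been removed, what remains? O³⁺ still has 3 valence electrons; S³⁺ still has 3 valence electrons.
All are still removing valence electrons, so compare the +3 ions as you would atoms: IE_4 generally rises across a period (higher Z_eff) and falls down a group (larger shell), subject to the usual subshell exceptions.
Valence configurations: O³⁺ [He]2s²2p¹, S³⁺ [Ne]3s²3p¹.
Approximate IE_4 values (kJ/mol): O 7469, S 4556.
So the fourth ionization energies run S < O.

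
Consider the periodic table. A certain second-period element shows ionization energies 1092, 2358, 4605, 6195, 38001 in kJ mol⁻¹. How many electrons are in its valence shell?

4

Look for the largest jump between consecutive ionization energies: IE5/IE4 ≈ 6.1, far larger than any earlier ratio.
That jump marks the point where a core electron is being removed. So the atom has 4 valence electrons.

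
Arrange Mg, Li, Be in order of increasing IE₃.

Consider each +2 ion: Mg²⁺ is the bare [Ne] core; Li²⁺ is already 1 electron into the core; Be²⁺ is the bare [He] core.
All of these are removing an electron from a noble-gas core or deeper; the smaller core (lower principal quantum number) is held far more tightly, and within a period the higher nuclear charge binds the same core more tightly.
Tabulated IE_3 (kJ/mol): Mg 7733, Li 11815, Be 14849.
Overall IE_3 order: Mg < Li < Be.

Mg < Li < Be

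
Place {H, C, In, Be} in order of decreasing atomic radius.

In > Be > C > H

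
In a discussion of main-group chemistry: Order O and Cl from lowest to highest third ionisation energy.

Cl, O

The third ionization energy removes an electron from the +2 ion. For each element: O²⁺ still has 4 valence electrons; Cl²⁺ still has 5 valence electrons.
All are still removing valence electrons, so compare the +2 ions as you would atoms: IE_3 generally rises across a period (higher Z_eff) and falls down a group (larger shell), subject to the usual subshell exceptions.
Valence configurations: O²⁺ [He]2s²2p², Cl²⁺ [Ne]3s²3p³.
Tabulated IE_3 (kJ/mol): O 5300, Cl 3822.
So the third ionization energies run Cl < O.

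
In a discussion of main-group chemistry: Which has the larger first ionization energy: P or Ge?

P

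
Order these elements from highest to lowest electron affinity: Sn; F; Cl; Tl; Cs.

Cl > F > Sn > Cs > Tl

F is in period 2, group 17; Cl is in period 3, group 17; Sn is in period 5, group 14; Cs is in period 6, group 1; Tl is in period 6, group 13.
Adding an electron releases more energy for atoms nearer the top right (short of the noble gases).
Neither a single period nor a single group — weigh both effects.
Cs > Tl: this pair runs against the simple trend — see the exception note.
Sn > Cs: both effects reinforce here, so Sn is clearly the higher of the two.
F > Sn: both effects reinforce here, so F is clearly the higher of the two.
Cl > F: this pair runs against the simple trend — see the exception note.
Note the exception: Cs has a higher electron affinity than Tl, contrary to the simple trend — Tl's ns²np¹ configuration gives only a small electron affinity — the sparsely filled np subshell binds an added electron weakly.
Note the exception: Cl has a higher electron affinity than F, contrary to the simple trend — F's small 2p subshell makes the incoming electron feel strong e⁻–e⁻ repulsion, so Cl actually releases more energy on gaining an electron.
Approximate values (kJ/mol): F 328, Cl 349, Sn 107, Cs 46, Tl 19.
So from highest to lowest: Cl > F > Sn > Cs > Tl.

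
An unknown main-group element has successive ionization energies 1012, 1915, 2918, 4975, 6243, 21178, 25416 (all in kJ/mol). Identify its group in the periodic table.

Look for the largest jump between consecutive ionization energies: IE6/IE5 ≈ 3.4, far larger than any earlier ratio.
That jump marks the point where a core electron is being removed. So the atom has 5 valence electrons.
A main-group element with 5 valence electrons is in group 15.

Group 15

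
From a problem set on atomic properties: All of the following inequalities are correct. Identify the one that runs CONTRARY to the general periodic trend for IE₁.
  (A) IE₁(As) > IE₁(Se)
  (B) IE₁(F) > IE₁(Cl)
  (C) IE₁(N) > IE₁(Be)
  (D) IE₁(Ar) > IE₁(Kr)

The general trend: IE₁ increases across a period and decreases down a group.
(A) As (period 4, group 15) vs Se (period 4, group 16): the stated order contradicts the simple trend.
(B) F (period 2, group 17) vs Cl (period 3, group 17): the stated order agrees with the simple trend.
(C) N (period 2, group 15) vs Be (period 2, group 2): the stated order agrees with the simple trend.
(D) Ar (period 3, group 18) vs Kr (period 4, group 18): the stated order agrees with the simple trend.
The exception is (A): Se (4p⁴) ionizes more easily than half-filled As (4p³).

(A)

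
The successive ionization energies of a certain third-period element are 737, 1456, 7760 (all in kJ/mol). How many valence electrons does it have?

2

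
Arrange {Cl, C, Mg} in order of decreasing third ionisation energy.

Mg, C, Cl

After 2 electrons have been removed, what remains? Cl²⁺ still has 5 valence electrons; C²⁺ still has 2 valence electrons; Mg²⁺ is the bare [Ne] core.
Core electrons are held far more tightly than valence electrons, so Mg tops the IE_3 order.
Valence configurations: Cl²⁺ [Ne]3s²3p³, C²⁺ [He]2s².
Approximate IE_3 values (kJ/mol): Cl 3822, C 4620, Mg 7733.
Hence IE_3: Cl < C < Mg.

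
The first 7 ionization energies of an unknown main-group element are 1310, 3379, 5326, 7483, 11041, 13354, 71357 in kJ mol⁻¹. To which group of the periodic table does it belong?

Look for the largest jump between consecutive ionization energies: IE7/IE6 ≈ 5.3, far larger than any earlier ratio.
That jump marks the point where a core electron is being removed. So the atom has 6 valence electrons.
A main-group element with 6 valence electrons is in group 16.

Group 16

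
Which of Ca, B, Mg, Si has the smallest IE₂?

Consider each +1 ion: Ca⁺ still has 1 valence electron; B⁺ still has 2 valence electrons; Mg⁺ still has 1 valence electron; Si⁺ still has 3 valence electrons.
All are still removing valence electrons, so compare the +1 ions as you would atoms: IE_2 generally rises across a period (higher Z_eff) and falls down a group (larger shell), subject to the usual subshell exceptions.
Valence configurations: Ca⁺ [Ar]4s¹, B⁺ [He]2s², Mg⁺ [Ne]3s¹, Si⁺ [Ne]3s²3p¹.
Tabulated IE_2 (kJ/mol): Ca 1145, B 2427, Mg 1451, Si 1577.
Putting it together, IE_2: Ca < Mg < Si < B.

Ca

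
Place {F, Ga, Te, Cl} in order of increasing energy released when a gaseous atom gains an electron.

F is in period 2, group 17; Cl is in period 3, group 17; Ga is in period 4, group 13; Te is in period 5, group 16.
Adding an electron releases more energy for atoms nearer the top right (short of the noble gases).
Here both period and group differ, so the two effects have to be weighed against each other.
Te > Ga: period and group pull opposite ways; the across-period shift dominates (190 vs 29 kJ/mol).
F > Te: both effects reinforce here, so F is clearly the higher of the two.
Cl > F: this pair runs against the simple trend — see the exception note.
Note the exception: Cl has a higher electron affinity than F, contrary to the simple trend — F's small 2p subshell makes the incoming electron feel strong e⁻–e⁻ repulsion, so Cl actually releases more energy on gaining an electron.
Approximate values (kJ/mol): F 328, Cl 349, Ga 29, Te 190.
So from lowest to highest: Ga < Te < F < Cl.

Ga < Te < F < Cl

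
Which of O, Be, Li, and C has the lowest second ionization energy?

IE_2 is the cost of taking one more electron from the +1 cation: O⁺ still has 5 valence electrons; Be⁺ still has 1 valence electron; Li⁺ is the bare [He] core; C⁺ still has 3 valence electrons.
Pulling an electron out of a noble-gas core costs far more than removing a remaining valence electron, so Li sits at the high end of IE_2.
Valence configurations: O⁺ [He]2s²2p³, Be⁺ [He]2s¹, C⁺ [He]2s²2p¹.
Tabulated IE_2 (kJ/mol): O 3388, Be 1757, Li 7298, C 2353.
Putting it together, IE_2: Be < C < O < Li.

Be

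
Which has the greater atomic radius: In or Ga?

Across a period the added protons contract the valence shell; down a group each new principal shell makes the atom larger.
All are in group 13, so atomic radius increases down the group.
So In has the greater atomic radius (In > Ga).

In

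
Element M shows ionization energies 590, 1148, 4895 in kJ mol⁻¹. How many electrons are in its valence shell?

2

Look for the largest jump between consecutive ionization energies: IE3/IE2 ≈ 4.3, far larger than any earlier ratio.
That jump marks the point where a core electron is being removed. So the atom has 2 valence electrons.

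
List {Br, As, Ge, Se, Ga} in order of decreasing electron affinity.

Br, Se, Ge, As, Ga

Ga is in period 4, group 13; Ge is in period 4, group 14; As is in period 4, group 15; Se is in period 4, group 16; Br is in period 4, group 17.
Electron affinity generally becomes more exothermic across a period toward the halogens and less exothermic down a group.
All lie in period 4; the across-period trend (electron affinity increases left to right) applies, with the exception below.
Note the exception: Ge has a higher electron affinity than As, contrary to the simple trend — adding an electron to As's half-filled 4p³ is unfavourable, so Ge (4p²) has the more exothermic EA.
Approximate values (kJ/mol): Ga 29, Ge 119, As 78, Se 195, Br 325.
So from highest to lowest: Br > Se > Ge > As > Ga.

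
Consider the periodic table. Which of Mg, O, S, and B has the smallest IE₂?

After 1 electron has been removed, what remains? Mg⁺ still has 1 valence electron; O⁺ still has 5 valence electrons; S⁺ still has 5 valence electrons; B⁺ still has 2 valence electrons.
All are still removing valence electrons, so compare the +1 ions as you would atoms: IE_2 generally rises across a period (higher Z_eff) and falls down a group (larger shell), subject to the usual subshell exceptions.
Valence configurations: Mg⁺ [Ne]3s¹, O⁺ [He]2s²2p³, S⁺ [Ne]3s²3p³, B⁺ [He]2s².
Tabulated IE_2 (kJ/mol): Mg 1451, O 3388, S 2252, B 2427.
So the second ionization energies run Mg < S < B < O.

Mg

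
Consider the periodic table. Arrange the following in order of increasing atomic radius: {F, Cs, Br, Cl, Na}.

F < Cl < Br < Na < Cs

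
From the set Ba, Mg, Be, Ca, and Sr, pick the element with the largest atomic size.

Across a period the added protons contract the valence shell; down a group each new principal shell makes the atom larger.
All are in group 2, so atomic radius increases down the group.
The largest atomic size among these belongs to Ba.

Ba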